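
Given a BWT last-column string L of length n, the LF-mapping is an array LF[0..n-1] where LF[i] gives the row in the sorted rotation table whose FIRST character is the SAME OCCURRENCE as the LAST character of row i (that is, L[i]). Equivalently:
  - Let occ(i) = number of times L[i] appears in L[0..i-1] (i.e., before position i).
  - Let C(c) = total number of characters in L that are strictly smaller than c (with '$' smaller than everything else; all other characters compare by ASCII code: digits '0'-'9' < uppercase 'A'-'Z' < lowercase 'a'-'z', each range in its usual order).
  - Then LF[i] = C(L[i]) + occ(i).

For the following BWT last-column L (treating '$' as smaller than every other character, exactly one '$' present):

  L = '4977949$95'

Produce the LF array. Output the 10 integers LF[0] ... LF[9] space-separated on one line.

Answer: 1 6 4 5 7 2 8 0 9 3

Derivation:
Char counts: '$':1, '4':2, '5':1, '7':2, '9':4
C (first-col start): C('$')=0, C('4')=1, C('5')=3, C('7')=4, C('9')=6
L[0]='4': occ=0, LF[0]=C('4')+0=1+0=1
L[1]='9': occ=0, LF[1]=C('9')+0=6+0=6
L[2]='7': occ=0, LF[2]=C('7')+0=4+0=4
L[3]='7': occ=1, LF[3]=C('7')+1=4+1=5
L[4]='9': occ=1, LF[4]=C('9')+1=6+1=7
L[5]='4': occ=1, LF[5]=C('4')+1=1+1=2
L[6]='9': occ=2, LF[6]=C('9')+2=6+2=8
L[7]='$': occ=0, LF[7]=C('$')+0=0+0=0
L[8]='9': occ=3, LF[8]=C('9')+3=6+3=9
L[9]='5': occ=0, LF[9]=C('5')+0=3+0=3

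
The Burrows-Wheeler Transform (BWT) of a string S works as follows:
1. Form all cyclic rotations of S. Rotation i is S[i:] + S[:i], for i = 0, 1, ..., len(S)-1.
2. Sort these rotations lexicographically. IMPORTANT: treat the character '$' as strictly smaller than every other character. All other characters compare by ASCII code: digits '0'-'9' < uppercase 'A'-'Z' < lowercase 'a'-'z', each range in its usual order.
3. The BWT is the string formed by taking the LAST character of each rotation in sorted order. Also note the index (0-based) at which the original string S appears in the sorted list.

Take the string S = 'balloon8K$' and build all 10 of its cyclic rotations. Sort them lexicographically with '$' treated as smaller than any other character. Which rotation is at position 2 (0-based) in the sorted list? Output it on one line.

All 10 rotations (rotation i = S[i:]+S[:i]):
  rot[0] = balloon8K$
  rot[1] = alloon8K$b
  rot[2] = lloon8K$ba
  rot[3] = loon8K$bal
  rot[4] = oon8K$ball
  rot[5] = on8K$ballo
  rot[6] = n8K$balloo
  rot[7] = 8K$balloon
  rot[8] = K$balloon8
  rot[9] = $balloon8K
Sorted (with $ < everything):
  sorted[0] = $balloon8K
  sorted[1] = 8K$balloon
  sorted[2] = K$balloon8
  sorted[3] = alloon8K$b
  sorted[4] = balloon8K$
  sorted[5] = lloon8K$ba
  sorted[6] = loon8K$bal
  sorted[7] = n8K$balloo
  sorted[8] = on8K$ballo
  sorted[9] = oon8K$ball
sorted[2] = K$balloon8

Answer: K$balloon8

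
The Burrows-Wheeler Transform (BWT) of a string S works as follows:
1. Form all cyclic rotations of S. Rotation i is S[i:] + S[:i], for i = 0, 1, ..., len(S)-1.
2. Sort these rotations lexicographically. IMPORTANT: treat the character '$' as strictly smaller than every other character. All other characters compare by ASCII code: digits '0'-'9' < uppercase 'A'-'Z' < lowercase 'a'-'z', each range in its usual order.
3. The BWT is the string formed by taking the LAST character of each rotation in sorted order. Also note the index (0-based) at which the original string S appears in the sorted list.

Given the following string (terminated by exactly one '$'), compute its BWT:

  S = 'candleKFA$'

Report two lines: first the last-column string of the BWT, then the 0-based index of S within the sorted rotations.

All 10 rotations (rotation i = S[i:]+S[:i]):
  rot[0] = candleKFA$
  rot[1] = andleKFA$c
  rot[2] = ndleKFA$ca
  rot[3] = dleKFA$can
  rot[4] = leKFA$cand
  rot[5] = eKFA$candl
  rot[6] = KFA$candle
  rot[7] = FA$candleK
  rot[8] = A$candleKF
  rot[9] = $candleKFA
Sorted (with $ < everything):
  sorted[0] = $candleKFA  (last char: 'A')
  sorted[1] = A$candleKF  (last char: 'F')
  sorted[2] = FA$candleK  (last char: 'K')
  sorted[3] = KFA$candle  (last char: 'e')
  sorted[4] = andleKFA$c  (last char: 'c')
  sorted[5] = candleKFA$  (last char: '$')
  sorted[6] = dleKFA$can  (last char: 'n')
  sorted[7] = eKFA$candl  (last char: 'l')
  sorted[8] = leKFA$cand  (last char: 'd')
  sorted[9] = ndleKFA$ca  (last char: 'a')
Last column: AFKec$nlda
Original string S is at sorted index 5

Answer: AFKec$nlda
5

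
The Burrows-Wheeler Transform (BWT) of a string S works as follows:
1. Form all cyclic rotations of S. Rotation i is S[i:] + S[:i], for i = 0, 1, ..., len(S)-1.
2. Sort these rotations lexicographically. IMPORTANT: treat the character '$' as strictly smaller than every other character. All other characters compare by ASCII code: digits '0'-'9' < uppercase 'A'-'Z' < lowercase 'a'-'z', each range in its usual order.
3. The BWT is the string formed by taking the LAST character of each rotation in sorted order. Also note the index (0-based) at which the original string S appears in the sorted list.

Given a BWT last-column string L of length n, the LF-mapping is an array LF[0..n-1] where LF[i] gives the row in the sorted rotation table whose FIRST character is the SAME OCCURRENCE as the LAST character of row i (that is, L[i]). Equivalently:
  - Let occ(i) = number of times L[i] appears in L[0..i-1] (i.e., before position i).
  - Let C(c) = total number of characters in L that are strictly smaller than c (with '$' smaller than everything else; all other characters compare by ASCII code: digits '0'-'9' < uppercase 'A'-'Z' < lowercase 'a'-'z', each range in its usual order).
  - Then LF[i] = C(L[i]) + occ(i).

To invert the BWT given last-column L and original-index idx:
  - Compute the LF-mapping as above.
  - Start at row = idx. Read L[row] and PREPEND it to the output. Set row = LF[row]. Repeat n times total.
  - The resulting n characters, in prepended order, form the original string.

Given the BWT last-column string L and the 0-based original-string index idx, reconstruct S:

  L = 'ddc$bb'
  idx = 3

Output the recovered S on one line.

Answer: cbdbd$

Derivation:
LF mapping: 4 5 3 0 1 2
Walk LF starting at row 3, prepending L[row]:
  step 1: row=3, L[3]='$', prepend. Next row=LF[3]=0
  step 2: row=0, L[0]='d', prepend. Next row=LF[0]=4
  step 3: row=4, L[4]='b', prepend. Next row=LF[4]=1
  step 4: row=1, L[1]='d', prepend. Next row=LF[1]=5
  step 5: row=5, L[5]='b', prepend. Next row=LF[5]=2
  step 6: row=2, L[2]='c', prepend. Next row=LF[2]=3
Reversed output: cbdbd$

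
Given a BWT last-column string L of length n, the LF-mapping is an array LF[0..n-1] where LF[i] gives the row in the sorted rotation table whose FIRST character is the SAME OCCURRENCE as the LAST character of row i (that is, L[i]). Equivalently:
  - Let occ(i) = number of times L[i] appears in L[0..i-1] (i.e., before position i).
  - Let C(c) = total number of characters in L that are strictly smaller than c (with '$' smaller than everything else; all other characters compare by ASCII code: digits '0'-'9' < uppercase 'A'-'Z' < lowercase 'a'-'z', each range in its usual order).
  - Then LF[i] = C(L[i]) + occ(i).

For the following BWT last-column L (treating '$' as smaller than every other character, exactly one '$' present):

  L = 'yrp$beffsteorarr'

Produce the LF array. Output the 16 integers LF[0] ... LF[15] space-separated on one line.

Answer: 15 9 8 0 2 3 5 6 13 14 4 7 10 1 11 12

Derivation:
Char counts: '$':1, 'a':1, 'b':1, 'e':2, 'f':2, 'o':1, 'p':1, 'r':4, 's':1, 't':1, 'y':1
C (first-col start): C('$')=0, C('a')=1, C('b')=2, C('e')=3, C('f')=5, C('o')=7, C('p')=8, C('r')=9, C('s')=13, C('t')=14, C('y')=15
L[0]='y': occ=0, LF[0]=C('y')+0=15+0=15
L[1]='r': occ=0, LF[1]=C('r')+0=9+0=9
L[2]='p': occ=0, LF[2]=C('p')+0=8+0=8
L[3]='$': occ=0, LF[3]=C('$')+0=0+0=0
L[4]='b': occ=0, LF[4]=C('b')+0=2+0=2
L[5]='e': occ=0, LF[5]=C('e')+0=3+0=3
L[6]='f': occ=0, LF[6]=C('f')+0=5+0=5
L[7]='f': occ=1, LF[7]=C('f')+1=5+1=6
L[8]='s': occ=0, LF[8]=C('s')+0=13+0=13
L[9]='t': occ=0, LF[9]=C('t')+0=14+0=14
L[10]='e': occ=1, LF[10]=C('e')+1=3+1=4
L[11]='o': occ=0, LF[11]=C('o')+0=7+0=7
L[12]='r': occ=1, LF[12]=C('r')+1=9+1=10
L[13]='a': occ=0, LF[13]=C('a')+0=1+0=1
L[14]='r': occ=2, LF[14]=C('r')+2=9+2=11
L[15]='r': occ=3, LF[15]=C('r')+3=9+3=12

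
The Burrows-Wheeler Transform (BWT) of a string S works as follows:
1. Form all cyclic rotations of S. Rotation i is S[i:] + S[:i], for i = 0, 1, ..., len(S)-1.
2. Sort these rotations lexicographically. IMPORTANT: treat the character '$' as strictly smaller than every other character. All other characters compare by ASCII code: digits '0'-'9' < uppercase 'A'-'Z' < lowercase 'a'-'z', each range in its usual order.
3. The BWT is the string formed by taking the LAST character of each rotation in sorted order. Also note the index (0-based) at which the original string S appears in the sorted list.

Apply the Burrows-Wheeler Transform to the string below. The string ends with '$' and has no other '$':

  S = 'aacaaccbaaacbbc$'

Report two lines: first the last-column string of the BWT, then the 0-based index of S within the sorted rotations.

Answer: cb$acaaaccbbacaa
2

Derivation:
All 16 rotations (rotation i = S[i:]+S[:i]):
  rot[0] = aacaaccbaaacbbc$
  rot[1] = acaaccbaaacbbc$a
  rot[2] = caaccbaaacbbc$aa
  rot[3] = aaccbaaacbbc$aac
  rot[4] = accbaaacbbc$aaca
  rot[5] = ccbaaacbbc$aacaa
  rot[6] = cbaaacbbc$aacaac
  rot[7] = baaacbbc$aacaacc
  rot[8] = aaacbbc$aacaaccb
  rot[9] = aacbbc$aacaaccba
  rot[10] = acbbc$aacaaccbaa
  rot[11] = cbbc$aacaaccbaaa
  rot[12] = bbc$aacaaccbaaac
  rot[13] = bc$aacaaccbaaacb
  rot[14] = c$aacaaccbaaacbb
  rot[15] = $aacaaccbaaacbbc
Sorted (with $ < everything):
  sorted[0] = $aacaaccbaaacbbc  (last char: 'c')
  sorted[1] = aaacbbc$aacaaccb  (last char: 'b')
  sorted[2] = aacaaccbaaacbbc$  (last char: '$')
  sorted[3] = aacbbc$aacaaccba  (last char: 'a')
  sorted[4] = aaccbaaacbbc$aac  (last char: 'c')
  sorted[5] = acaaccbaaacbbc$a  (last char: 'a')
  sorted[6] = acbbc$aacaaccbaa  (last char: 'a')
  sorted[7] = accbaaacbbc$aaca  (last char: 'a')
  sorted[8] = baaacbbc$aacaacc  (last char: 'c')
  sorted[9] = bbc$aacaaccbaaac  (last char: 'c')
  sorted[10] = bc$aacaaccbaaacb  (last char: 'b')
  sorted[11] = c$aacaaccbaaacbb  (last char: 'b')
  sorted[12] = caaccbaaacbbc$aa  (last char: 'a')
  sorted[13] = cbaaacbbc$aacaac  (last char: 'c')
  sorted[14] = cbbc$aacaaccbaaa  (last char: 'a')
  sorted[15] = ccbaaacbbc$aacaa  (last char: 'a')
Last column: cb$acaaaccbbacaa
Original string S is at sorted index 2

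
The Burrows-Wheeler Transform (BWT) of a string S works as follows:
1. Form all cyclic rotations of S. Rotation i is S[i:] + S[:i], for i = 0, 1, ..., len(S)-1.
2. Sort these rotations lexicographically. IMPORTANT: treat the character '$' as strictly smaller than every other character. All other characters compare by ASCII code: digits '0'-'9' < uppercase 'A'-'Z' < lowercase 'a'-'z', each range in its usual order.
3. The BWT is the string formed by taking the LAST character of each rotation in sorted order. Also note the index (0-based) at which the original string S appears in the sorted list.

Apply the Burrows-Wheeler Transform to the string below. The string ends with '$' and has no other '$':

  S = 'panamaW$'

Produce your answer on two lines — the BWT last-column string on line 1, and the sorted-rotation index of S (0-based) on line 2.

Answer: Wamnpaa$
7

Derivation:
All 8 rotations (rotation i = S[i:]+S[:i]):
  rot[0] = panamaW$
  rot[1] = anamaW$p
  rot[2] = namaW$pa
  rot[3] = amaW$pan
  rot[4] = maW$pana
  rot[5] = aW$panam
  rot[6] = W$panama
  rot[7] = $panamaW
Sorted (with $ < everything):
  sorted[0] = $panamaW  (last char: 'W')
  sorted[1] = W$panama  (last char: 'a')
  sorted[2] = aW$panam  (last char: 'm')
  sorted[3] = amaW$pan  (last char: 'n')
  sorted[4] = anamaW$p  (last char: 'p')
  sorted[5] = maW$pana  (last char: 'a')
  sorted[6] = namaW$pa  (last char: 'a')
  sorted[7] = panamaW$  (last char: '$')
Last column: Wamnpaa$
Original string S is at sorted index 7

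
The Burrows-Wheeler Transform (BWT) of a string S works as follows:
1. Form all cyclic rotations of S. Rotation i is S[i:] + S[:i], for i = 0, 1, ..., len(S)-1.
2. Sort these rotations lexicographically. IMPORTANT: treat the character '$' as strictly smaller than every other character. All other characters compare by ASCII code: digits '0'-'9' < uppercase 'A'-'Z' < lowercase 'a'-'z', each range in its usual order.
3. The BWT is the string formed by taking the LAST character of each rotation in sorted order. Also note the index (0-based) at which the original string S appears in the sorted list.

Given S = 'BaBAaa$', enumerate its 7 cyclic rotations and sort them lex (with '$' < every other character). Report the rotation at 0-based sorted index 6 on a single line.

Answer: aa$BaBA

Derivation:
All 7 rotations (rotation i = S[i:]+S[:i]):
  rot[0] = BaBAaa$
  rot[1] = aBAaa$B
  rot[2] = BAaa$Ba
  rot[3] = Aaa$BaB
  rot[4] = aa$BaBA
  rot[5] = a$BaBAa
  rot[6] = $BaBAaa
Sorted (with $ < everything):
  sorted[0] = $BaBAaa
  sorted[1] = Aaa$BaB
  sorted[2] = BAaa$Ba
  sorted[3] = BaBAaa$
  sorted[4] = a$BaBAa
  sorted[5] = aBAaa$B
  sorted[6] = aa$BaBA
sorted[6] = aa$BaBA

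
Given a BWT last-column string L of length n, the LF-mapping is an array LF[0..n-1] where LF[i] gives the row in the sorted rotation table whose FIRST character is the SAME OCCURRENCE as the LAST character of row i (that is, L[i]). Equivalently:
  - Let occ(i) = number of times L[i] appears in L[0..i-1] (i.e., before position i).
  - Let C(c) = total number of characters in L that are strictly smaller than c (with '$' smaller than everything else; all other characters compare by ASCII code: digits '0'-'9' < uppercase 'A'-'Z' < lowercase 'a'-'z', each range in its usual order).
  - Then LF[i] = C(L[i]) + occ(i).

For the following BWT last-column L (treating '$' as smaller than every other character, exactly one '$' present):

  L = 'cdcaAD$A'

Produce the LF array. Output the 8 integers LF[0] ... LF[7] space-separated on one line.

Answer: 5 7 6 4 1 3 0 2

Derivation:
Char counts: '$':1, 'A':2, 'D':1, 'a':1, 'c':2, 'd':1
C (first-col start): C('$')=0, C('A')=1, C('D')=3, C('a')=4, C('c')=5, C('d')=7
L[0]='c': occ=0, LF[0]=C('c')+0=5+0=5
L[1]='d': occ=0, LF[1]=C('d')+0=7+0=7
L[2]='c': occ=1, LF[2]=C('c')+1=5+1=6
L[3]='a': occ=0, LF[3]=C('a')+0=4+0=4
L[4]='A': occ=0, LF[4]=C('A')+0=1+0=1
L[5]='D': occ=0, LF[5]=C('D')+0=3+0=3
L[6]='$': occ=0, LF[6]=C('$')+0=0+0=0
L[7]='A': occ=1, LF[7]=C('A')+1=1+1=2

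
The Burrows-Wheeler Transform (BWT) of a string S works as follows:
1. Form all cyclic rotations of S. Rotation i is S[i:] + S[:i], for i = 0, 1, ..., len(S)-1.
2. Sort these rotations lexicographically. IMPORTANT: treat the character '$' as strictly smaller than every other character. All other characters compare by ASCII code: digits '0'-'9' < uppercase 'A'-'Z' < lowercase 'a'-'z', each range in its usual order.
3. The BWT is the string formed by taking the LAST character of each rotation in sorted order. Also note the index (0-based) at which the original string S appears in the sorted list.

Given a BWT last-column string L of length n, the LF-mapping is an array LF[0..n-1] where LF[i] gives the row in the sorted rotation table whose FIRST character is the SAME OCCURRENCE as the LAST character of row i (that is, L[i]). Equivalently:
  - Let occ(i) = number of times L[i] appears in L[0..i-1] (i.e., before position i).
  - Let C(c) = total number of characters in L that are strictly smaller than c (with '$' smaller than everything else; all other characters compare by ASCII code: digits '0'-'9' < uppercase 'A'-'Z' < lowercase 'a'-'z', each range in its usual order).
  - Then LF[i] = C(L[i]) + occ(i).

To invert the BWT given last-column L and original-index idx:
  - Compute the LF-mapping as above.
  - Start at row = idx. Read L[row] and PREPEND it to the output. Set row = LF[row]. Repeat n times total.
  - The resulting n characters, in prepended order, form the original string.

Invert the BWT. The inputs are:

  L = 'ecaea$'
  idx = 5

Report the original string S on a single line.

Answer: ecaae$

Derivation:
LF mapping: 4 3 1 5 2 0
Walk LF starting at row 5, prepending L[row]:
  step 1: row=5, L[5]='$', prepend. Next row=LF[5]=0
  step 2: row=0, L[0]='e', prepend. Next row=LF[0]=4
  step 3: row=4, L[4]='a', prepend. Next row=LF[4]=2
  step 4: row=2, L[2]='a', prepend. Next row=LF[2]=1
  step 5: row=1, L[1]='c', prepend. Next row=LF[1]=3
  step 6: row=3, L[3]='e', prepend. Next row=LF[3]=5
Reversed output: ecaae$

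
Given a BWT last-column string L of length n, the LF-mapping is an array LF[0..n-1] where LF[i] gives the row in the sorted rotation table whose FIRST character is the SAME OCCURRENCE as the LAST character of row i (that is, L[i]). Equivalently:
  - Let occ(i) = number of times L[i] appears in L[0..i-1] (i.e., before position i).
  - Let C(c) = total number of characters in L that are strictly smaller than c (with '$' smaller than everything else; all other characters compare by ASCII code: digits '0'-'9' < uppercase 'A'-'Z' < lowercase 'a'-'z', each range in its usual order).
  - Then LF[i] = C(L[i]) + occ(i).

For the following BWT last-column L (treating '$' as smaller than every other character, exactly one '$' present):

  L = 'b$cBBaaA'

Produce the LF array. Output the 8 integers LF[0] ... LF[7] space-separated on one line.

Char counts: '$':1, 'A':1, 'B':2, 'a':2, 'b':1, 'c':1
C (first-col start): C('$')=0, C('A')=1, C('B')=2, C('a')=4, C('b')=6, C('c')=7
L[0]='b': occ=0, LF[0]=C('b')+0=6+0=6
L[1]='$': occ=0, LF[1]=C('$')+0=0+0=0
L[2]='c': occ=0, LF[2]=C('c')+0=7+0=7
L[3]='B': occ=0, LF[3]=C('B')+0=2+0=2
L[4]='B': occ=1, LF[4]=C('B')+1=2+1=3
L[5]='a': occ=0, LF[5]=C('a')+0=4+0=4
L[6]='a': occ=1, LF[6]=C('a')+1=4+1=5
L[7]='A': occ=0, LF[7]=C('A')+0=1+0=1

Answer: 6 0 7 2 3 4 5 1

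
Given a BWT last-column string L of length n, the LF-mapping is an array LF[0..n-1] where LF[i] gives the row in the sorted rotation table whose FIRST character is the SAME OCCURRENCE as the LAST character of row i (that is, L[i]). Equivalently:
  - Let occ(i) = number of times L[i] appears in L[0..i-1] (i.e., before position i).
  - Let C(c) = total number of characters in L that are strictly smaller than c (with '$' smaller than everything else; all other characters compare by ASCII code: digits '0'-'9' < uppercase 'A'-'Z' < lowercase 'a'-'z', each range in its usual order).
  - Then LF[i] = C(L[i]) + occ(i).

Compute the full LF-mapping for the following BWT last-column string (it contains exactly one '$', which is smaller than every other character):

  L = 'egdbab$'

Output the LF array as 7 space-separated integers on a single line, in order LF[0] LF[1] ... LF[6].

Char counts: '$':1, 'a':1, 'b':2, 'd':1, 'e':1, 'g':1
C (first-col start): C('$')=0, C('a')=1, C('b')=2, C('d')=4, C('e')=5, C('g')=6
L[0]='e': occ=0, LF[0]=C('e')+0=5+0=5
L[1]='g': occ=0, LF[1]=C('g')+0=6+0=6
L[2]='d': occ=0, LF[2]=C('d')+0=4+0=4
L[3]='b': occ=0, LF[3]=C('b')+0=2+0=2
L[4]='a': occ=0, LF[4]=C('a')+0=1+0=1
L[5]='b': occ=1, LF[5]=C('b')+1=2+1=3
L[6]='$': occ=0, LF[6]=C('$')+0=0+0=0

Answer: 5 6 4 2 1 3 0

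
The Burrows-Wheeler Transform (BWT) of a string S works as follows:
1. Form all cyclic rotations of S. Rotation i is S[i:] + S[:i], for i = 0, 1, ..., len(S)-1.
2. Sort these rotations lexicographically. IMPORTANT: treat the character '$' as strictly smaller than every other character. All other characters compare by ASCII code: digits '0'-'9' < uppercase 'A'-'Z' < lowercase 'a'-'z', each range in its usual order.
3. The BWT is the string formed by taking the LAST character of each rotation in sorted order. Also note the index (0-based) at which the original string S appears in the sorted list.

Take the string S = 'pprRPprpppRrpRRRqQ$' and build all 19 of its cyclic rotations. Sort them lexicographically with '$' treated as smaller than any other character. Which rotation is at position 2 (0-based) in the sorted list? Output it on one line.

All 19 rotations (rotation i = S[i:]+S[:i]):
  rot[0] = pprRPprpppRrpRRRqQ$
  rot[1] = prRPprpppRrpRRRqQ$p
  rot[2] = rRPprpppRrpRRRqQ$pp
  rot[3] = RPprpppRrpRRRqQ$ppr
  rot[4] = PprpppRrpRRRqQ$pprR
  rot[5] = prpppRrpRRRqQ$pprRP
  rot[6] = rpppRrpRRRqQ$pprRPp
  rot[7] = pppRrpRRRqQ$pprRPpr
  rot[8] = ppRrpRRRqQ$pprRPprp
  rot[9] = pRrpRRRqQ$pprRPprpp
  rot[10] = RrpRRRqQ$pprRPprppp
  rot[11] = rpRRRqQ$pprRPprpppR
  rot[12] = pRRRqQ$pprRPprpppRr
  rot[13] = RRRqQ$pprRPprpppRrp
  rot[14] = RRqQ$pprRPprpppRrpR
  rot[15] = RqQ$pprRPprpppRrpRR
  rot[16] = qQ$pprRPprpppRrpRRR
  rot[17] = Q$pprRPprpppRrpRRRq
  rot[18] = $pprRPprpppRrpRRRqQ
Sorted (with $ < everything):
  sorted[0] = $pprRPprpppRrpRRRqQ
  sorted[1] = PprpppRrpRRRqQ$pprR
  sorted[2] = Q$pprRPprpppRrpRRRq
  sorted[3] = RPprpppRrpRRRqQ$ppr
  sorted[4] = RRRqQ$pprRPprpppRrp
  sorted[5] = RRqQ$pprRPprpppRrpR
  sorted[6] = RqQ$pprRPprpppRrpRR
  sorted[7] = RrpRRRqQ$pprRPprppp
  sorted[8] = pRRRqQ$pprRPprpppRr
  sorted[9] = pRrpRRRqQ$pprRPprpp
  sorted[10] = ppRrpRRRqQ$pprRPprp
  sorted[11] = pppRrpRRRqQ$pprRPpr
  sorted[12] = pprRPprpppRrpRRRqQ$
  sorted[13] = prRPprpppRrpRRRqQ$p
  sorted[14] = prpppRrpRRRqQ$pprRP
  sorted[15] = qQ$pprRPprpppRrpRRR
  sorted[16] = rRPprpppRrpRRRqQ$pp
  sorted[17] = rpRRRqQ$pprRPprpppR
  sorted[18] = rpppRrpRRRqQ$pprRPp
sorted[2] = Q$pprRPprpppRrpRRRq

Answer: Q$pprRPprpppRrpRRRq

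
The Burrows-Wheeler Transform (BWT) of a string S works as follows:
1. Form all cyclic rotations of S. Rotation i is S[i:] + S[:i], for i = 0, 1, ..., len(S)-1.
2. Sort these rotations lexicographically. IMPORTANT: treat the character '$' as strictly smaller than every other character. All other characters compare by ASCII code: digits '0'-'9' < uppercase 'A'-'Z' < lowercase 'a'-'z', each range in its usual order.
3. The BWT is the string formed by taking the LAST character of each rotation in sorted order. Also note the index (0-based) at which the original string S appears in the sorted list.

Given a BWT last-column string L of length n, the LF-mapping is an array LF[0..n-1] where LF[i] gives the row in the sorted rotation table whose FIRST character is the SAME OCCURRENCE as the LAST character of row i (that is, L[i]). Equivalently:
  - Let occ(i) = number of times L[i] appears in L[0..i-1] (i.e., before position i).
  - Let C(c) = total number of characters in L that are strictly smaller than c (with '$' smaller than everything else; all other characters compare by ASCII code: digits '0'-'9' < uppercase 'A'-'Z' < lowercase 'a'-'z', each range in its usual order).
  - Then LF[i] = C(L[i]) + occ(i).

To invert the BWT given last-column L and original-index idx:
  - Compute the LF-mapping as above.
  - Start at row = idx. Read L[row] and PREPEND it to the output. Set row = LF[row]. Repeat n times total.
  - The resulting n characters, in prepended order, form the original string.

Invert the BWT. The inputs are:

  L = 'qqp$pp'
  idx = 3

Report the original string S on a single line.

LF mapping: 4 5 1 0 2 3
Walk LF starting at row 3, prepending L[row]:
  step 1: row=3, L[3]='$', prepend. Next row=LF[3]=0
  step 2: row=0, L[0]='q', prepend. Next row=LF[0]=4
  step 3: row=4, L[4]='p', prepend. Next row=LF[4]=2
  step 4: row=2, L[2]='p', prepend. Next row=LF[2]=1
  step 5: row=1, L[1]='q', prepend. Next row=LF[1]=5
  step 6: row=5, L[5]='p', prepend. Next row=LF[5]=3
Reversed output: pqppq$

Answer: pqppq$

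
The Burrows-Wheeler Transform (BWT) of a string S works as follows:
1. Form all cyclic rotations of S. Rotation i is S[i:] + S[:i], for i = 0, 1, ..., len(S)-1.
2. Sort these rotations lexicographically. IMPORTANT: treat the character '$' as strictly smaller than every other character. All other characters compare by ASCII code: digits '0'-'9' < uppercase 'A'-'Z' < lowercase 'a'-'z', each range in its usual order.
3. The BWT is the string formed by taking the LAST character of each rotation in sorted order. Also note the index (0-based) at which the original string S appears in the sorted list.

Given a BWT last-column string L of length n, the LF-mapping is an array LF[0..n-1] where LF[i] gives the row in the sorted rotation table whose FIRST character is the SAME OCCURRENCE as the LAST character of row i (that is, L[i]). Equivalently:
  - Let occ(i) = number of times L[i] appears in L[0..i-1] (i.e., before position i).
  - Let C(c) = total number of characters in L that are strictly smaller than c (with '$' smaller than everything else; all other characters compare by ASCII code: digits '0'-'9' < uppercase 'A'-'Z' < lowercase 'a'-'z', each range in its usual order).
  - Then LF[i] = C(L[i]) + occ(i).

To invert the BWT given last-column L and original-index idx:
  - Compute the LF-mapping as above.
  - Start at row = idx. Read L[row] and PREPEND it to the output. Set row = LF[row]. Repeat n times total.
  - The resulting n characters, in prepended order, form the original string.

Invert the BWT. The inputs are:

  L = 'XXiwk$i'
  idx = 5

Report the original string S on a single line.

Answer: kiwiXX$

Derivation:
LF mapping: 1 2 3 6 5 0 4
Walk LF starting at row 5, prepending L[row]:
  step 1: row=5, L[5]='$', prepend. Next row=LF[5]=0
  step 2: row=0, L[0]='X', prepend. Next row=LF[0]=1
  step 3: row=1, L[1]='X', prepend. Next row=LF[1]=2
  step 4: row=2, L[2]='i', prepend. Next row=LF[2]=3
  step 5: row=3, L[3]='w', prepend. Next row=LF[3]=6
  step 6: row=6, L[6]='i', prepend. Next row=LF[6]=4
  step 7: row=4, L[4]='k', prepend. Next row=LF[4]=5
Reversed output: kiwiXX$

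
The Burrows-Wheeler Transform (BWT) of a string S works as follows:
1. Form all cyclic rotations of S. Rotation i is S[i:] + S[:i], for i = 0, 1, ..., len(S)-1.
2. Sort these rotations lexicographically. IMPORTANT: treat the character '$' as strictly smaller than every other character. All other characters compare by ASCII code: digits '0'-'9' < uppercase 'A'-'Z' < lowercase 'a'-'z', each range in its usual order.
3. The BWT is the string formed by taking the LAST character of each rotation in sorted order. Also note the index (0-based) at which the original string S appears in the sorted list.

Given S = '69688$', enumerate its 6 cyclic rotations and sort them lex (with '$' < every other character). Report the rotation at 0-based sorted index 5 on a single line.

All 6 rotations (rotation i = S[i:]+S[:i]):
  rot[0] = 69688$
  rot[1] = 9688$6
  rot[2] = 688$69
  rot[3] = 88$696
  rot[4] = 8$6968
  rot[5] = $69688
Sorted (with $ < everything):
  sorted[0] = $69688
  sorted[1] = 688$69
  sorted[2] = 69688$
  sorted[3] = 8$6968
  sorted[4] = 88$696
  sorted[5] = 9688$6
sorted[5] = 9688$6

Answer: 9688$6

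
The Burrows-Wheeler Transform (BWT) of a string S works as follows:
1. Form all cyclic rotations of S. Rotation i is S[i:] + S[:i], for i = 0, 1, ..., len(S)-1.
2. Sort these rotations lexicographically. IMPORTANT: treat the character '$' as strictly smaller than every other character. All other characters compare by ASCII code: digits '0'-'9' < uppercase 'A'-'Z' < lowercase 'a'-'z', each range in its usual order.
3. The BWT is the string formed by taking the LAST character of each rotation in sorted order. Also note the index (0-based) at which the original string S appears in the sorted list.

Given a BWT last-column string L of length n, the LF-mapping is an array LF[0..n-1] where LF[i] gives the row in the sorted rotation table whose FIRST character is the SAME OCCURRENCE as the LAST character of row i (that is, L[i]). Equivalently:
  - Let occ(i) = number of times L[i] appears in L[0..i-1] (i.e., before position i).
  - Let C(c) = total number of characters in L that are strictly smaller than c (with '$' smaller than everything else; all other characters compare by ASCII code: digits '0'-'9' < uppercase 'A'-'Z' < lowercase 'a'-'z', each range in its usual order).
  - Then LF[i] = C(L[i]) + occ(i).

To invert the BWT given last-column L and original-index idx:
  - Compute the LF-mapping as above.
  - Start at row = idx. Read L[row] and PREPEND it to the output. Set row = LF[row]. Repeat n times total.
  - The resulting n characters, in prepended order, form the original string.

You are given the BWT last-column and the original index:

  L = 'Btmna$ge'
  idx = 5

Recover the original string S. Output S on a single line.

Answer: magnetB$

Derivation:
LF mapping: 1 7 5 6 2 0 4 3
Walk LF starting at row 5, prepending L[row]:
  step 1: row=5, L[5]='$', prepend. Next row=LF[5]=0
  step 2: row=0, L[0]='B', prepend. Next row=LF[0]=1
  step 3: row=1, L[1]='t', prepend. Next row=LF[1]=7
  step 4: row=7, L[7]='e', prepend. Next row=LF[7]=3
  step 5: row=3, L[3]='n', prepend. Next row=LF[3]=6
  step 6: row=6, L[6]='g', prepend. Next row=LF[6]=4
  step 7: row=4, L[4]='a', prepend. Next row=LF[4]=2
  step 8: row=2, L[2]='m', prepend. Next row=LF[2]=5
Reversed output: magnetB$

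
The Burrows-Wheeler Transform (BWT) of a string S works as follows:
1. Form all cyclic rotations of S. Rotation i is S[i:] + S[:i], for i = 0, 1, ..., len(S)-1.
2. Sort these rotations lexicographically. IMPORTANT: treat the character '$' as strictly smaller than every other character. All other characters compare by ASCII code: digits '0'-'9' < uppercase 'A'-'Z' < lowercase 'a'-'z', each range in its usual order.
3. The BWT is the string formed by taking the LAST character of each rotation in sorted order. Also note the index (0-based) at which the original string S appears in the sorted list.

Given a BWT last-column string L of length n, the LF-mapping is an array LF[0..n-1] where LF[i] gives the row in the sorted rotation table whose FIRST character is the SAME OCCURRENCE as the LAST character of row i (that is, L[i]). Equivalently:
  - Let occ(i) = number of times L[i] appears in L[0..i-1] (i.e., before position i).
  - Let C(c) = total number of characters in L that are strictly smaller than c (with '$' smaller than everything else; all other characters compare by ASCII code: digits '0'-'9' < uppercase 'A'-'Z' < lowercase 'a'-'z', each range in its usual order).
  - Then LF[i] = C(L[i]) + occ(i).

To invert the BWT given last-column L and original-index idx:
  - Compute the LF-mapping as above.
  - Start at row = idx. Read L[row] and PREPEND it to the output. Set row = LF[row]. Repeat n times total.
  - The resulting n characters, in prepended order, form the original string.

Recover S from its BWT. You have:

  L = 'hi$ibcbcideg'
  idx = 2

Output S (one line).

Answer: beicdibcgih$

Derivation:
LF mapping: 8 9 0 10 1 3 2 4 11 5 6 7
Walk LF starting at row 2, prepending L[row]:
  step 1: row=2, L[2]='$', prepend. Next row=LF[2]=0
  step 2: row=0, L[0]='h', prepend. Next row=LF[0]=8
  step 3: row=8, L[8]='i', prepend. Next row=LF[8]=11
  step 4: row=11, L[11]='g', prepend. Next row=LF[11]=7
  step 5: row=7, L[7]='c', prepend. Next row=LF[7]=4
  step 6: row=4, L[4]='b', prepend. Next row=LF[4]=1
  step 7: row=1, L[1]='i', prepend. Next row=LF[1]=9
  step 8: row=9, L[9]='d', prepend. Next row=LF[9]=5
  step 9: row=5, L[5]='c', prepend. Next row=LF[5]=3
  step 10: row=3, L[3]='i', prepend. Next row=LF[3]=10
  step 11: row=10, L[10]='e', prepend. Next row=LF[10]=6
  step 12: row=6, L[6]='b', prepend. Next row=LF[6]=2
Reversed output: beicdibcgih$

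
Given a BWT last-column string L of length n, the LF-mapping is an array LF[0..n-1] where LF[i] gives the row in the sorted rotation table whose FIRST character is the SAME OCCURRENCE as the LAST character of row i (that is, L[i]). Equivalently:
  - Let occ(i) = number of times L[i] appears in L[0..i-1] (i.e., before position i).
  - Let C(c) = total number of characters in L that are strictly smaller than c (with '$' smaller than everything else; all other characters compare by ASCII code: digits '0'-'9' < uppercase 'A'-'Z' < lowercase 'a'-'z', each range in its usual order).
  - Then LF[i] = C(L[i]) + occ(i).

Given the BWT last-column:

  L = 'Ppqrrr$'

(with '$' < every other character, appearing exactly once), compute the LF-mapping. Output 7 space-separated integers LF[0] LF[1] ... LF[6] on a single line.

Char counts: '$':1, 'P':1, 'p':1, 'q':1, 'r':3
C (first-col start): C('$')=0, C('P')=1, C('p')=2, C('q')=3, C('r')=4
L[0]='P': occ=0, LF[0]=C('P')+0=1+0=1
L[1]='p': occ=0, LF[1]=C('p')+0=2+0=2
L[2]='q': occ=0, LF[2]=C('q')+0=3+0=3
L[3]='r': occ=0, LF[3]=C('r')+0=4+0=4
L[4]='r': occ=1, LF[4]=C('r')+1=4+1=5
L[5]='r': occ=2, LF[5]=C('r')+2=4+2=6
L[6]='$': occ=0, LF[6]=C('$')+0=0+0=0

Answer: 1 2 3 4 5 6 0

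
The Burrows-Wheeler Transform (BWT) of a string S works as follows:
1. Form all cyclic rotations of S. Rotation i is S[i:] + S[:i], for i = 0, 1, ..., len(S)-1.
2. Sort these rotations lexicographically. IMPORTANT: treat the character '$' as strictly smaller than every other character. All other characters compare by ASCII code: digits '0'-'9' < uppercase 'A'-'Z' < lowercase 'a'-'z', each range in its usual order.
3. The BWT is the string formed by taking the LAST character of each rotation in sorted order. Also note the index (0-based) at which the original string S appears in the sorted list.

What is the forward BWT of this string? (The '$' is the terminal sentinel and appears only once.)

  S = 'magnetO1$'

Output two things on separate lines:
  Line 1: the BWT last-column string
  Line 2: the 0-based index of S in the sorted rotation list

Answer: 1Otmna$ge
6

Derivation:
All 9 rotations (rotation i = S[i:]+S[:i]):
  rot[0] = magnetO1$
  rot[1] = agnetO1$m
  rot[2] = gnetO1$ma
  rot[3] = netO1$mag
  rot[4] = etO1$magn
  rot[5] = tO1$magne
  rot[6] = O1$magnet
  rot[7] = 1$magnetO
  rot[8] = $magnetO1
Sorted (with $ < everything):
  sorted[0] = $magnetO1  (last char: '1')
  sorted[1] = 1$magnetO  (last char: 'O')
  sorted[2] = O1$magnet  (last char: 't')
  sorted[3] = agnetO1$m  (last char: 'm')
  sorted[4] = etO1$magn  (last char: 'n')
  sorted[5] = gnetO1$ma  (last char: 'a')
  sorted[6] = magnetO1$  (last char: '$')
  sorted[7] = netO1$mag  (last char: 'g')
  sorted[8] = tO1$magne  (last char: 'e')
Last column: 1Otmna$ge
Original string S is at sorted index 6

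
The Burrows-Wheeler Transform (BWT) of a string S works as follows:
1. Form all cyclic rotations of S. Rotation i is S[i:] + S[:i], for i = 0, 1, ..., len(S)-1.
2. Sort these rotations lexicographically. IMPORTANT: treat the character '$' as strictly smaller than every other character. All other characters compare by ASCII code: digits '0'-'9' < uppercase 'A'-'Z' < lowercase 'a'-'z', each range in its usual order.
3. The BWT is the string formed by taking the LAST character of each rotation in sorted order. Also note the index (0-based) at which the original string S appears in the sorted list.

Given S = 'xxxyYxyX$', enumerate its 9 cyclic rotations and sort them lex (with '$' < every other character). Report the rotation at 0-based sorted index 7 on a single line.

All 9 rotations (rotation i = S[i:]+S[:i]):
  rot[0] = xxxyYxyX$
  rot[1] = xxyYxyX$x
  rot[2] = xyYxyX$xx
  rot[3] = yYxyX$xxx
  rot[4] = YxyX$xxxy
  rot[5] = xyX$xxxyY
  rot[6] = yX$xxxyYx
  rot[7] = X$xxxyYxy
  rot[8] = $xxxyYxyX
Sorted (with $ < everything):
  sorted[0] = $xxxyYxyX
  sorted[1] = X$xxxyYxy
  sorted[2] = YxyX$xxxy
  sorted[3] = xxxyYxyX$
  sorted[4] = xxyYxyX$x
  sorted[5] = xyX$xxxyY
  sorted[6] = xyYxyX$xx
  sorted[7] = yX$xxxyYx
  sorted[8] = yYxyX$xxx
sorted[7] = yX$xxxyYx

Answer: yX$xxxyYx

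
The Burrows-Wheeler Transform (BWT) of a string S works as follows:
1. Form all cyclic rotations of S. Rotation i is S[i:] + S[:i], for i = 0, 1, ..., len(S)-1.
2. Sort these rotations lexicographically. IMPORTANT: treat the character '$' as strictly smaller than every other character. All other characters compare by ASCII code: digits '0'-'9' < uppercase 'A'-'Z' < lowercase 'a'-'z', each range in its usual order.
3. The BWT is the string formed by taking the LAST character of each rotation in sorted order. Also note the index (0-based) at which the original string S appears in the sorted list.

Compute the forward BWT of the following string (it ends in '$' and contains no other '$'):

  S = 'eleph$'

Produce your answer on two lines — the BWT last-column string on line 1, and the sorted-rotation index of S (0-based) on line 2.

All 6 rotations (rotation i = S[i:]+S[:i]):
  rot[0] = eleph$
  rot[1] = leph$e
  rot[2] = eph$el
  rot[3] = ph$ele
  rot[4] = h$elep
  rot[5] = $eleph
Sorted (with $ < everything):
  sorted[0] = $eleph  (last char: 'h')
  sorted[1] = eleph$  (last char: '$')
  sorted[2] = eph$el  (last char: 'l')
  sorted[3] = h$elep  (last char: 'p')
  sorted[4] = leph$e  (last char: 'e')
  sorted[5] = ph$ele  (last char: 'e')
Last column: h$lpee
Original string S is at sorted index 1

Answer: h$lpee
1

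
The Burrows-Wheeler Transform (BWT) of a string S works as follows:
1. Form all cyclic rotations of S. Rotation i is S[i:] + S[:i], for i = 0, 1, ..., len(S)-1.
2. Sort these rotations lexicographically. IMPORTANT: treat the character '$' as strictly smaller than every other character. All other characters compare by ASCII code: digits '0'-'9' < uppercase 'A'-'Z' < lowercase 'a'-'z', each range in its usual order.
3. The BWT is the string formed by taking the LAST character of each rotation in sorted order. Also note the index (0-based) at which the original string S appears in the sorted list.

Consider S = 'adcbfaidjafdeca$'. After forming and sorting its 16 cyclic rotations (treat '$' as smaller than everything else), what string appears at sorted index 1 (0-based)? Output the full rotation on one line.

All 16 rotations (rotation i = S[i:]+S[:i]):
  rot[0] = adcbfaidjafdeca$
  rot[1] = dcbfaidjafdeca$a
  rot[2] = cbfaidjafdeca$ad
  rot[3] = bfaidjafdeca$adc
  rot[4] = faidjafdeca$adcb
  rot[5] = aidjafdeca$adcbf
  rot[6] = idjafdeca$adcbfa
  rot[7] = djafdeca$adcbfai
  rot[8] = jafdeca$adcbfaid
  rot[9] = afdeca$adcbfaidj
  rot[10] = fdeca$adcbfaidja
  rot[11] = deca$adcbfaidjaf
  rot[12] = eca$adcbfaidjafd
  rot[13] = ca$adcbfaidjafde
  rot[14] = a$adcbfaidjafdec
  rot[15] = $adcbfaidjafdeca
Sorted (with $ < everything):
  sorted[0] = $adcbfaidjafdeca
  sorted[1] = a$adcbfaidjafdec
  sorted[2] = adcbfaidjafdeca$
  sorted[3] = afdeca$adcbfaidj
  sorted[4] = aidjafdeca$adcbf
  sorted[5] = bfaidjafdeca$adc
  sorted[6] = ca$adcbfaidjafde
  sorted[7] = cbfaidjafdeca$ad
  sorted[8] = dcbfaidjafdeca$a
  sorted[9] = deca$adcbfaidjaf
  sorted[10] = djafdeca$adcbfai
  sorted[11] = eca$adcbfaidjafd
  sorted[12] = faidjafdeca$adcb
  sorted[13] = fdeca$adcbfaidja
  sorted[14] = idjafdeca$adcbfa
  sorted[15] = jafdeca$adcbfaid
sorted[1] = a$adcbfaidjafdec

Answer: a$adcbfaidjafdec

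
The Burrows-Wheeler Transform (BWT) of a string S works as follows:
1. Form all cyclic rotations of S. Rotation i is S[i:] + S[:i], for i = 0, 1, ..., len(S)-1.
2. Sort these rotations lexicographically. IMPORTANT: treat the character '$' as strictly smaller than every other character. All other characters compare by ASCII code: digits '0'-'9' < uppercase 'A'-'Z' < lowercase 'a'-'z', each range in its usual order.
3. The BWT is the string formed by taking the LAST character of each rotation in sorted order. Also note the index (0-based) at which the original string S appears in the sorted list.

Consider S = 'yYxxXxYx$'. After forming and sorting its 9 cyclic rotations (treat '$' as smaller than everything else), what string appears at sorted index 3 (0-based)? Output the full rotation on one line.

All 9 rotations (rotation i = S[i:]+S[:i]):
  rot[0] = yYxxXxYx$
  rot[1] = YxxXxYx$y
  rot[2] = xxXxYx$yY
  rot[3] = xXxYx$yYx
  rot[4] = XxYx$yYxx
  rot[5] = xYx$yYxxX
  rot[6] = Yx$yYxxXx
  rot[7] = x$yYxxXxY
  rot[8] = $yYxxXxYx
Sorted (with $ < everything):
  sorted[0] = $yYxxXxYx
  sorted[1] = XxYx$yYxx
  sorted[2] = Yx$yYxxXx
  sorted[3] = YxxXxYx$y
  sorted[4] = x$yYxxXxY
  sorted[5] = xXxYx$yYx
  sorted[6] = xYx$yYxxX
  sorted[7] = xxXxYx$yY
  sorted[8] = yYxxXxYx$
sorted[3] = YxxXxYx$y

Answer: YxxXxYx$y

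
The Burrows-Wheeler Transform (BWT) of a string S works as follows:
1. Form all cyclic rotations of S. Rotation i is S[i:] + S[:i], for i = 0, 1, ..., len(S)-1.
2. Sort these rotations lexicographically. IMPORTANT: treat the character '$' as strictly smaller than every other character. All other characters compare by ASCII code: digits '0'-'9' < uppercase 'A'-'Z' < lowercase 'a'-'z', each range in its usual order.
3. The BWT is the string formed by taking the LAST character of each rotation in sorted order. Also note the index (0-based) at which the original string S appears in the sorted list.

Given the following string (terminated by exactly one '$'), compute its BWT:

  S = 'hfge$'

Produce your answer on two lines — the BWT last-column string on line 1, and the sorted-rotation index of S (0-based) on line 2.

All 5 rotations (rotation i = S[i:]+S[:i]):
  rot[0] = hfge$
  rot[1] = fge$h
  rot[2] = ge$hf
  rot[3] = e$hfg
  rot[4] = $hfge
Sorted (with $ < everything):
  sorted[0] = $hfge  (last char: 'e')
  sorted[1] = e$hfg  (last char: 'g')
  sorted[2] = fge$h  (last char: 'h')
  sorted[3] = ge$hf  (last char: 'f')
  sorted[4] = hfge$  (last char: '$')
Last column: eghf$
Original string S is at sorted index 4

Answer: eghf$
4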